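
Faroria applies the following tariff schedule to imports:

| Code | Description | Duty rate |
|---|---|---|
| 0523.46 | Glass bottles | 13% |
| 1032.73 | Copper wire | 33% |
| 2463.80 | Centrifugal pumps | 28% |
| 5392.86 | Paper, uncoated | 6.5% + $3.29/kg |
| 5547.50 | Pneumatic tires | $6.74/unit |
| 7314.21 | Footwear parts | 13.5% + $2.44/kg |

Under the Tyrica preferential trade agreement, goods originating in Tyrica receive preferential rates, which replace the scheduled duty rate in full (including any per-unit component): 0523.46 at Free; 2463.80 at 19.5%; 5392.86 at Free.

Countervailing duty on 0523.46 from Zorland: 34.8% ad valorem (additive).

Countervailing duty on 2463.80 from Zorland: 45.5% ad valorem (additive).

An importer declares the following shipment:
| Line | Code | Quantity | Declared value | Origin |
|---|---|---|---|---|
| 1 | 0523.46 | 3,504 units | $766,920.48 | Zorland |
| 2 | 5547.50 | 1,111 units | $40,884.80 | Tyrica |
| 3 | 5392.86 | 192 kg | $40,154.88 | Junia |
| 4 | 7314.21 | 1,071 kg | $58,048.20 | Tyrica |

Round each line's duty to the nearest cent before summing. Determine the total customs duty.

$387,767.63

Line 1 (0523.46, Zorland, 3,504 units, $766,920.48):
Base rate for 0523.46 is 13%.
0523.46 has an FTA preferential rate, but origin Zorland is not Tyrica; base rate stands.
Additional duty on 0523.46 from Zorland: +34.8%. Applied ad valorem rate: 13% + 34.8% = 47.8%.
Duty = $766,920.48 × 47.8% = $366,587.99.
Line 2 (5547.50, Tyrica, 1,111 units, $40,884.80):
Base rate for 5547.50 is $6.74/unit.
Origin Tyrica is the FTA partner but 5547.50 is not on the preference list; base rate stands.
Duty = 1,111 × $6.74 = $7,488.14.
Line 3 (5392.86, Junia, 192 kg, $40,154.88):
Base rate for 5392.86 is 6.5% + $3.29/kg.
5392.86 has an FTA preferential rate, but origin Junia is not Tyrica; base rate stands.
Duty = $40,154.88 × 6.5% + 192 × $3.29 = $3,241.75.
Line 4 (7314.21, Tyrica, 1,071 kg, $58,048.20):
Base rate for 7314.21 is 13.5% + $2.44/kg.
Origin Tyrica is the FTA partner but 7314.21 is not on the preference list; base rate stands.
Duty = $58,048.20 × 13.5% + 1,071 × $2.44 = $10,449.75.
Total = $366,587.99 + $7,488.14 + $3,241.75 + $10,449.75 = $387,767.63.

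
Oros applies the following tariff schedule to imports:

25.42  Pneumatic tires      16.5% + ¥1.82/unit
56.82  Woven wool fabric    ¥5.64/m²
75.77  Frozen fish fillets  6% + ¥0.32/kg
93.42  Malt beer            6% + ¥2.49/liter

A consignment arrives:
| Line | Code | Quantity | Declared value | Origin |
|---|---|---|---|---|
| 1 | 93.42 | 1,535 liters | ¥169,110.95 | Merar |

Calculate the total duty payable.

¥13,968.81

Line 1 (93.42, Merar, 1,535 liters, ¥169,110.95):
Base rate for 93.42 is 6% + ¥2.49/liter.
Duty = ¥169,110.95 × 6% + 1,535 × ¥2.49 = ¥13,968.81.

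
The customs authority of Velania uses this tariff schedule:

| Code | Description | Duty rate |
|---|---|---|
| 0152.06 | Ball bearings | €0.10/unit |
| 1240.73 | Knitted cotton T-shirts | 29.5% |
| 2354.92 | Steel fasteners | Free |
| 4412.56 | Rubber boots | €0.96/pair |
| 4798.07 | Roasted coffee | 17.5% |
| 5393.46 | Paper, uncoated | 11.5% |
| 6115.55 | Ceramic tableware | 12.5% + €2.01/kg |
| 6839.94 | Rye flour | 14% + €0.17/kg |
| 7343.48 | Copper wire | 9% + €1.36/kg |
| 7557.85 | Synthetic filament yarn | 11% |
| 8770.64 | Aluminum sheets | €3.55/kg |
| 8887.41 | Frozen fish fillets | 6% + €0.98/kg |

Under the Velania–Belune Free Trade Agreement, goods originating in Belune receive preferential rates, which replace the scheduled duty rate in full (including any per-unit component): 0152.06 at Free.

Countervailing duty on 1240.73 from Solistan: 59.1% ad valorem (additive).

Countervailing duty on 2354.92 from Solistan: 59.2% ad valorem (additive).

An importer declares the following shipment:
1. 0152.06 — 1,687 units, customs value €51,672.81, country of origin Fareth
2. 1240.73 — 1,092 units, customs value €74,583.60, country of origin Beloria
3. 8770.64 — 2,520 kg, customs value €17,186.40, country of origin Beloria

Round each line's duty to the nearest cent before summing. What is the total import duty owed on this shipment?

€31,116.86

Line 1 (0152.06, Fareth, 1,687 units, €51,672.81):
Base rate for 0152.06 is €0.10/unit.
0152.06 has an FTA preferential rate, but origin Fareth is not Belune; base rate stands.
Duty = 1,687 × €0.10 = €168.70.
Line 2 (1240.73, Beloria, 1,092 units, €74,583.60):
Base rate for 1240.73 is 29.5%.
The additional-duty order on 1240.73 targets Solistan, not Beloria; it does not apply.
Duty = €74,583.60 × 29.5% = €22,002.16.
Line 3 (8770.64, Beloria, 2,520 kg, €17,186.40):
Base rate for 8770.64 is €3.55/kg.
Duty = 2,520 × €3.55 = €8,946.00.
Total = €168.70 + €22,002.16 + €8,946.00 = €31,116.86.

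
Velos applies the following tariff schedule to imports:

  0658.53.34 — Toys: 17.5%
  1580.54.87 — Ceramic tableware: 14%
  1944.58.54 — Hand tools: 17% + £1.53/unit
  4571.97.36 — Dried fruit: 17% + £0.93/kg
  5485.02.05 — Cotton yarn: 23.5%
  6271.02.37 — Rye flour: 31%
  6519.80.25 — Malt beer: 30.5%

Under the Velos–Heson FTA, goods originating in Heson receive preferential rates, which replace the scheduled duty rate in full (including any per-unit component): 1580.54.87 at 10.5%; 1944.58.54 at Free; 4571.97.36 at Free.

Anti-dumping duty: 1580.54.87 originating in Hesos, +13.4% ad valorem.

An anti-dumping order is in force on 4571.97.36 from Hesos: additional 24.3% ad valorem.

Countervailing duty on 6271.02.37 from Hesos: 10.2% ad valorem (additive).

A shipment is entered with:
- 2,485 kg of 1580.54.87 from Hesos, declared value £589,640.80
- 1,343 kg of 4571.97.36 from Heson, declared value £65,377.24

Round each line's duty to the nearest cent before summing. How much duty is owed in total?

£161,561.58

Line 1 (1580.54.87, Hesos, 2,485 kg, £589,640.80):
Base rate for 1580.54.87 is 14%.
1580.54.87 has an FTA preferential rate, but origin Hesos is not Heson; base rate stands.
Additional duty on 1580.54.87 from Hesos: +13.4%. Applied ad valorem rate: 14% + 13.4% = 27.4%.
Duty = £589,640.80 × 27.4% = £161,561.58.
Line 2 (4571.97.36, Heson, 1,343 kg, £65,377.24):
Base rate for 4571.97.36 is 17% + £0.93/kg.
Origin Heson qualifies under the Velos–Heson agreement and 4571.97.36 is covered: preferential rate Free applies instead.
The additional-duty order on 4571.97.36 targets Hesos, not Heson; it does not apply.
Duty = £65,377.24 × 0% = £0.00.
Total = £161,561.58 + £0.00 = £161,561.58.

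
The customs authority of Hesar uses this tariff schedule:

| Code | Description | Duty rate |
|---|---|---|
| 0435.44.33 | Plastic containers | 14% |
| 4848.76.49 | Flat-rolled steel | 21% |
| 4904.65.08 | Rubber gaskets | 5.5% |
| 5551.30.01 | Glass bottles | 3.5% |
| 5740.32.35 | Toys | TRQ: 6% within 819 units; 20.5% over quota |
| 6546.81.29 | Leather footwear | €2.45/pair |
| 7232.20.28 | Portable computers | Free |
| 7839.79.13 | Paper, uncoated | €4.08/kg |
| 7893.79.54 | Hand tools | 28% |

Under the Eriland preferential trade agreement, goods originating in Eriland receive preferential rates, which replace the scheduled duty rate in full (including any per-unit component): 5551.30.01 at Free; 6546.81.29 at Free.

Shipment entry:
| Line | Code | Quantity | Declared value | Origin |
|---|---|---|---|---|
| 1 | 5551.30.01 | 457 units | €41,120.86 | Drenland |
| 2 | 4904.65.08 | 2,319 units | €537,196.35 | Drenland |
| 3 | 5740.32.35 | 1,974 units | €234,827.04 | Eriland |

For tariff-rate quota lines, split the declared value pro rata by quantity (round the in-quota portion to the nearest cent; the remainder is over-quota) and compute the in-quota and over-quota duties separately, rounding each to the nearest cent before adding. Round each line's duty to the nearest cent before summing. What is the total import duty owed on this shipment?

€64,997.47

Line 1 (5551.30.01, Drenland, 457 units, €41,120.86):
Base rate for 5551.30.01 is 3.5%.
5551.30.01 has an FTA preferential rate, but origin Drenland is not Eriland; base rate stands.
Duty = €41,120.86 × 3.5% = €1,439.23.
Line 2 (4904.65.08, Drenland, 2,319 units, €537,196.35):
Base rate for 4904.65.08 is 5.5%.
Duty = €537,196.35 × 5.5% = €29,545.80.
Line 3 (5740.32.35, Eriland, 1,974 units, €234,827.04):
Code 5740.32.35 is under a tariff-rate quota (threshold 819 units). In-quota: 819 units at 6%; over-quota: 1,155 units at 20.5%.
Pro-rata value split: in-quota = €234,827.04 × 819/1,974 = €97,428.24; over-quota = €234,827.04 − €97,428.24 = €137,398.80.
In-quota duty = €97,428.24 × 6% = €5,845.69. Over-quota duty = €137,398.80 × 20.5% = €28,166.75.
Line duty = €5,845.69 + €28,166.75 = €34,012.44.
Total = €1,439.23 + €29,545.80 + €34,012.44 = €64,997.47.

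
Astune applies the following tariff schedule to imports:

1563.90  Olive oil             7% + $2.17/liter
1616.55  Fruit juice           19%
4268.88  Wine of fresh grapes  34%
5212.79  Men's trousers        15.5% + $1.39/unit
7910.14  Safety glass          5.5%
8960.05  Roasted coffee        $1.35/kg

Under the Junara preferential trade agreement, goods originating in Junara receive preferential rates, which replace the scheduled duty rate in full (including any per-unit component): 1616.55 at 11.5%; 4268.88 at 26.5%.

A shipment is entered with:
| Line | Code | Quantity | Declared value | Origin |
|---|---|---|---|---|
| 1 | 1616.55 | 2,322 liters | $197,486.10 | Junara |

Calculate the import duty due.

Line 1 (1616.55, Junara, 2,322 liters, $197,486.10):
Base rate for 1616.55 is 19%.
Origin Junara qualifies under the Astune–Junara agreement and 1616.55 is covered: preferential rate 11.5% applies instead.
Duty = $197,486.10 × 11.5% = $22,710.90.

$22,710.90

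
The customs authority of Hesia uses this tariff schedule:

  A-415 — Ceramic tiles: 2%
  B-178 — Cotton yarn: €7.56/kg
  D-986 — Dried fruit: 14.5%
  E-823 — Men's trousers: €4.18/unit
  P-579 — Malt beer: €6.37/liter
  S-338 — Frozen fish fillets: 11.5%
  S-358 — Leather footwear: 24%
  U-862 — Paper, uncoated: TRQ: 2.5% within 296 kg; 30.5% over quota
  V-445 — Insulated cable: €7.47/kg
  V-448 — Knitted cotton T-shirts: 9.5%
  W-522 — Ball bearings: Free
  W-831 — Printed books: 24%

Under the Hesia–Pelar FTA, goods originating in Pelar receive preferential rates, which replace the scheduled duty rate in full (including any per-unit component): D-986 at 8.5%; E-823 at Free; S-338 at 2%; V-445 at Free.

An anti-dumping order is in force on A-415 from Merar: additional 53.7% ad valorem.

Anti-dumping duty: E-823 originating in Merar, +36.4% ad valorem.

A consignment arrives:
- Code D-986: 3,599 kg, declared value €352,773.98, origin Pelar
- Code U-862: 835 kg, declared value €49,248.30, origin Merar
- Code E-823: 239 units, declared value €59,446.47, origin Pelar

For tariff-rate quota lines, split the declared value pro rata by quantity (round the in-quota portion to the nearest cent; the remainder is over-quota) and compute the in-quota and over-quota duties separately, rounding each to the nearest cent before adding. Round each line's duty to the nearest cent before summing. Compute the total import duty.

Line 1 (D-986, Pelar, 3,599 kg, €352,773.98):
Base rate for D-986 is 14.5%.
Origin Pelar qualifies under the Hesia–Pelar agreement and D-986 is covered: preferential rate 8.5% applies instead.
Duty = €352,773.98 × 8.5% = €29,985.79.
Line 2 (U-862, Merar, 835 kg, €49,248.30):
Code U-862 is under a tariff-rate quota (threshold 296 kg). In-quota: 296 kg at 2.5%; over-quota: 539 kg at 30.5%.
Pro-rata value split: in-quota = €49,248.30 × 296/835 = €17,458.08; over-quota = €49,248.30 − €17,458.08 = €31,790.22.
In-quota duty = €17,458.08 × 2.5% = €436.45. Over-quota duty = €31,790.22 × 30.5% = €9,696.02.
Line duty = €436.45 + €9,696.02 = €10,132.47.
Line 3 (E-823, Pelar, 239 units, €59,446.47):
Base rate for E-823 is €4.18/unit.
Origin Pelar qualifies under the Hesia–Pelar agreement and E-823 is covered: preferential rate Free applies instead.
The additional-duty order on E-823 targets Merar, not Pelar; it does not apply.
Duty = €59,446.47 × 0% = €0.00.
Total = €29,985.79 + €10,132.47 + €0.00 = €40,118.26.

€40,118.26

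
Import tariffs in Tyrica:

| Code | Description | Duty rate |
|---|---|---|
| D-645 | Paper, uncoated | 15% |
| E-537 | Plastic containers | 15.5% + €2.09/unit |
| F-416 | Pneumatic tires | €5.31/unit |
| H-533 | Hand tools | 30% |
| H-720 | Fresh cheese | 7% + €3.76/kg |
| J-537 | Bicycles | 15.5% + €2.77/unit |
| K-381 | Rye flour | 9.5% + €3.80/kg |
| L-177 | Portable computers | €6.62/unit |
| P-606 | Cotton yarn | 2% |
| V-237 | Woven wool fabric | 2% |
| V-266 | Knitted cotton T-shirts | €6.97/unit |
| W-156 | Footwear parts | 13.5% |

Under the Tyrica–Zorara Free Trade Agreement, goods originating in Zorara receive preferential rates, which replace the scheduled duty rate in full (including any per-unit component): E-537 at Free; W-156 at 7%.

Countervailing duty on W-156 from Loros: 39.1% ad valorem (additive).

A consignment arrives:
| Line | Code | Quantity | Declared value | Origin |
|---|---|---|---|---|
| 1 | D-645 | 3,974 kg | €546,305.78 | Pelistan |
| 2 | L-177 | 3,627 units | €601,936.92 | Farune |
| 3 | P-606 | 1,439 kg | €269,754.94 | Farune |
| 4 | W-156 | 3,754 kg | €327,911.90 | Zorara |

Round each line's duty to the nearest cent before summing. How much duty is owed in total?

€134,305.54

Line 1 (D-645, Pelistan, 3,974 kg, €546,305.78):
Base rate for D-645 is 15%.
Duty = €546,305.78 × 15% = €81,945.87.
Line 2 (L-177, Farune, 3,627 units, €601,936.92):
Base rate for L-177 is €6.62/unit.
Duty = 3,627 × €6.62 = €24,010.74.
Line 3 (P-606, Farune, 1,439 kg, €269,754.94):
Base rate for P-606 is 2%.
Duty = €269,754.94 × 2% = €5,395.10.
Line 4 (W-156, Zorara, 3,754 kg, €327,911.90):
Base rate for W-156 is 13.5%.
Origin Zorara qualifies under the Tyrica–Zorara agreement and W-156 is covered: preferential rate 7% applies instead.
The additional-duty order on W-156 targets Loros, not Zorara; it does not apply.
Duty = €327,911.90 × 7% = €22,953.83.
Total = €81,945.87 + €24,010.74 + €5,395.10 + €22,953.83 = €134,305.54.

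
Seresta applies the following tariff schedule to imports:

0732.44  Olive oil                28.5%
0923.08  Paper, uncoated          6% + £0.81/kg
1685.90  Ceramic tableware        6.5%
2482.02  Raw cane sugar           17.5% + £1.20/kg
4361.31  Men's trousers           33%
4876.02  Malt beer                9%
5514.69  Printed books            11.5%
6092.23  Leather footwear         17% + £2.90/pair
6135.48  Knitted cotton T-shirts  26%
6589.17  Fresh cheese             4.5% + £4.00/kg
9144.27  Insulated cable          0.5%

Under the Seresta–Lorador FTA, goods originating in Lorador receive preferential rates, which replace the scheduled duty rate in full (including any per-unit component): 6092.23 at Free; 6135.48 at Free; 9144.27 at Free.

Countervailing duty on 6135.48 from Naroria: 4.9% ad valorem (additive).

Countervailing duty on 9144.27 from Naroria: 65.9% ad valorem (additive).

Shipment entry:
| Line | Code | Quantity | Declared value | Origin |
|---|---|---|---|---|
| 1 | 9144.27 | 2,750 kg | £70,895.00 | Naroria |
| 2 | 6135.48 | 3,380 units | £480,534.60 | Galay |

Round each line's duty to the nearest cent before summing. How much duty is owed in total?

Line 1 (9144.27, Naroria, 2,750 kg, £70,895.00):
Base rate for 9144.27 is 0.5%.
9144.27 has an FTA preferential rate, but origin Naroria is not Lorador; base rate stands.
Additional duty on 9144.27 from Naroria: +65.9%. Applied ad valorem rate: 0.5% + 65.9% = 66.4%.
Duty = £70,895.00 × 66.4% = £47,074.28.
Line 2 (6135.48, Galay, 3,380 units, £480,534.60):
Base rate for 6135.48 is 26%.
6135.48 has an FTA preferential rate, but origin Galay is not Lorador; base rate stands.
The additional-duty order on 6135.48 targets Naroria, not Galay; it does not apply.
Duty = £480,534.60 × 26% = £124,939.00.
Total = £47,074.28 + £124,939.00 = £172,013.28.

£172,013.28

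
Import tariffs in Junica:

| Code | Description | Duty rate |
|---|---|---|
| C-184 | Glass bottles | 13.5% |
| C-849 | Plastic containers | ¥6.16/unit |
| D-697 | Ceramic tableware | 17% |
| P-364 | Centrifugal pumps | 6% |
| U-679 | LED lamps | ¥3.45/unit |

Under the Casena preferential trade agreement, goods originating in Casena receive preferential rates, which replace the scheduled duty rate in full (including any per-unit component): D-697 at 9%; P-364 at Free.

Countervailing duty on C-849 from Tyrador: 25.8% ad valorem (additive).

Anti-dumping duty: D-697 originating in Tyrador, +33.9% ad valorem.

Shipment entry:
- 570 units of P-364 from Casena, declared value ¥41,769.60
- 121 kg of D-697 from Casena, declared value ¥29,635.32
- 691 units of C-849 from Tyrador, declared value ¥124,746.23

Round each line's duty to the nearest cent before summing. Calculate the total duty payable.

¥39,108.27

Line 1 (P-364, Casena, 570 units, ¥41,769.60):
Base rate for P-364 is 6%.
Origin Casena qualifies under the Junica–Casena agreement and P-364 is covered: preferential rate Free applies instead.
Duty = ¥41,769.60 × 0% = ¥0.00.
Line 2 (D-697, Casena, 121 kg, ¥29,635.32):
Base rate for D-697 is 17%.
Origin Casena qualifies under the Junica–Casena agreement and D-697 is covered: preferential rate 9% applies instead.
The additional-duty order on D-697 targets Tyrador, not Casena; it does not apply.
Duty = ¥29,635.32 × 9% = ¥2,667.18.
Line 3 (C-849, Tyrador, 691 units, ¥124,746.23):
Base rate for C-849 is ¥6.16/unit.
Additional duty on C-849 from Tyrador: +25.8% ad valorem. Applied ad valorem rate = 25.8%.
Duty = ¥124,746.23 × 25.8% + 691 × ¥6.16 = ¥36,441.09.
Total = ¥0.00 + ¥2,667.18 + ¥36,441.09 = ¥39,108.27.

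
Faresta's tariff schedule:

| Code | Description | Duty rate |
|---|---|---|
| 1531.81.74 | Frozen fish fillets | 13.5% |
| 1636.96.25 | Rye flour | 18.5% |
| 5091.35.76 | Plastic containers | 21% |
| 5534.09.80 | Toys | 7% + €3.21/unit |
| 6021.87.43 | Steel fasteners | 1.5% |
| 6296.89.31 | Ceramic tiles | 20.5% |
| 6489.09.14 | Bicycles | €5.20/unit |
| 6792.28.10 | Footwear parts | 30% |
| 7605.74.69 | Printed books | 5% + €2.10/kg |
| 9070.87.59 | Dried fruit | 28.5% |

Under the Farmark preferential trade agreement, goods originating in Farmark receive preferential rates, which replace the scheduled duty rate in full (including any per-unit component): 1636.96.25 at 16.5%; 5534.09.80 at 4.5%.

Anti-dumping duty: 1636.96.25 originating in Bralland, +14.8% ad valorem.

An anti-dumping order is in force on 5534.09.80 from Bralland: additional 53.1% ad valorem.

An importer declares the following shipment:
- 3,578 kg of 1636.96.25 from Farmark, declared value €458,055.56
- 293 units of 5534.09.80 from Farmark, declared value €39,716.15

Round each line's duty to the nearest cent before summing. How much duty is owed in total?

€77,366.40

Line 1 (1636.96.25, Farmark, 3,578 kg, €458,055.56):
Base rate for 1636.96.25 is 18.5%.
Origin Farmark qualifies under the Faresta–Farmark agreement and 1636.96.25 is covered: preferential rate 16.5% applies instead.
The additional-duty order on 1636.96.25 targets Bralland, not Farmark; it does not apply.
Duty = €458,055.56 × 16.5% = €75,579.17.
Line 2 (5534.09.80, Farmark, 293 units, €39,716.15):
Base rate for 5534.09.80 is 7% + €3.21/unit.
Origin Farmark qualifies under the Faresta–Farmark agreement and 5534.09.80 is covered: preferential rate 4.5% applies instead.
The additional-duty order on 5534.09.80 targets Bralland, not Farmark; it does not apply.
Duty = €39,716.15 × 4.5% = €1,787.23.
Total = €75,579.17 + €1,787.23 = €77,366.40.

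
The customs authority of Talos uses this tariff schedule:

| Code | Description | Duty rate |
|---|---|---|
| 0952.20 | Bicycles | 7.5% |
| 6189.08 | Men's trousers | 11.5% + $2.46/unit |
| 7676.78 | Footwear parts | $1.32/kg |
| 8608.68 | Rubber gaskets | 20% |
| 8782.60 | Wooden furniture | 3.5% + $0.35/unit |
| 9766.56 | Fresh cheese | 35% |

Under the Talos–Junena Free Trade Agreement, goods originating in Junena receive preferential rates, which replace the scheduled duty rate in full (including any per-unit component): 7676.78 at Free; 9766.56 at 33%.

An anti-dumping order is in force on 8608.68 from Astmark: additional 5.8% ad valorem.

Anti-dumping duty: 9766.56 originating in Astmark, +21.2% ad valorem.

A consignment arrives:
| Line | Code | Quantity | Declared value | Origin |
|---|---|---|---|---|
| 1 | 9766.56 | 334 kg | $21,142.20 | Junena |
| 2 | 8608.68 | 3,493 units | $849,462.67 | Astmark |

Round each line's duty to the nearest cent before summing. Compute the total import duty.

Line 1 (9766.56, Junena, 334 kg, $21,142.20):
Base rate for 9766.56 is 35%.
Origin Junena qualifies under the Talos–Junena agreement and 9766.56 is covered: preferential rate 33% applies instead.
The additional-duty order on 9766.56 targets Astmark, not Junena; it does not apply.
Duty = $21,142.20 × 33% = $6,976.93.
Line 2 (8608.68, Astmark, 3,493 units, $849,462.67):
Base rate for 8608.68 is 20%.
Additional duty on 8608.68 from Astmark: +5.8%. Applied ad valorem rate: 20% + 5.8% = 25.8%.
Duty = $849,462.67 × 25.8% = $219,161.37.
Total = $6,976.93 + $219,161.37 = $226,138.30.

$226,138.30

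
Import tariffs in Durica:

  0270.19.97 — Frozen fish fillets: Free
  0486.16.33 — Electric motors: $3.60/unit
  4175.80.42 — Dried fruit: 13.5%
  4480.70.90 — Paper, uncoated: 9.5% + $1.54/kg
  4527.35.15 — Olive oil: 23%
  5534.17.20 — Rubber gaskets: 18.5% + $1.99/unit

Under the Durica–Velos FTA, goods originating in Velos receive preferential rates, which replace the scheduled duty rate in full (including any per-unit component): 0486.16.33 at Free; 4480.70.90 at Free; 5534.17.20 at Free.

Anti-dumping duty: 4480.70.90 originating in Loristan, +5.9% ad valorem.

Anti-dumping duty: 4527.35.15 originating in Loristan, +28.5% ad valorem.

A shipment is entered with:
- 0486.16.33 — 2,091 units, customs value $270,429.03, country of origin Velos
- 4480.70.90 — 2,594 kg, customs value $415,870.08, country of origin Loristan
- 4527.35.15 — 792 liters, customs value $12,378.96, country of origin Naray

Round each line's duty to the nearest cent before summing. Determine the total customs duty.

$70,885.91

Line 1 (0486.16.33, Velos, 2,091 units, $270,429.03):
Base rate for 0486.16.33 is $3.60/unit.
Origin Velos qualifies under the Durica–Velos agreement and 0486.16.33 is covered: preferential rate Free applies instead.
Duty = $270,429.03 × 0% = $0.00.
Line 2 (4480.70.90, Loristan, 2,594 kg, $415,870.08):
Base rate for 4480.70.90 is 9.5% + $1.54/kg.
4480.70.90 has an FTA preferential rate, but origin Loristan is not Velos; base rate stands.
Additional duty on 4480.70.90 from Loristan: +5.9%. Applied ad valorem rate: 9.5% + 5.9% = 15.4%.
Duty = $415,870.08 × 15.4% + 2,594 × $1.54 = $68,038.75.
Line 3 (4527.35.15, Naray, 792 liters, $12,378.96):
Base rate for 4527.35.15 is 23%.
The additional-duty order on 4527.35.15 targets Loristan, not Naray; it does not apply.
Duty = $12,378.96 × 23% = $2,847.16.
Total = $0.00 + $68,038.75 + $2,847.16 = $70,885.91.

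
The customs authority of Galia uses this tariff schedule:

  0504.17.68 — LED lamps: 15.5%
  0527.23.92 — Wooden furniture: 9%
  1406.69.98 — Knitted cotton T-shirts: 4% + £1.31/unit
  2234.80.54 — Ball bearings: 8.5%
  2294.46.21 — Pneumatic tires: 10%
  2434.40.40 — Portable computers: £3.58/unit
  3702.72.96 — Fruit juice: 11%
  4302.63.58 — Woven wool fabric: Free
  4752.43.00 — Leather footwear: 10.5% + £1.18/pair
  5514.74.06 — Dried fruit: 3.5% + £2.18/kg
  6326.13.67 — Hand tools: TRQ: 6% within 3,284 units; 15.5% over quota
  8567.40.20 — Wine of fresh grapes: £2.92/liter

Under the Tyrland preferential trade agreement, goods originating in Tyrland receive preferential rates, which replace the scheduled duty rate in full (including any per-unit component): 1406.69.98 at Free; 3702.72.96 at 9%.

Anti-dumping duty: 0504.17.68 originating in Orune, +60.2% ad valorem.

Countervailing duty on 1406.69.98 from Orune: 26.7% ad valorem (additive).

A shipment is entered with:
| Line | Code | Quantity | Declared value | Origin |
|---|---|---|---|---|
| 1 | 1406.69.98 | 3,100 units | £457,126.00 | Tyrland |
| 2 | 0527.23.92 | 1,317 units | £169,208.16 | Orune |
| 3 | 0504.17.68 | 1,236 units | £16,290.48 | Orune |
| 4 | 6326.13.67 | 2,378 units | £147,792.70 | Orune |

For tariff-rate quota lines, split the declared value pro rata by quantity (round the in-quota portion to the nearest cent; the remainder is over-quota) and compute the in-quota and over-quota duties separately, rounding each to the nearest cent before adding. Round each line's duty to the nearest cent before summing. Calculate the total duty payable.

£36,428.18

Line 1 (1406.69.98, Tyrland, 3,100 units, £457,126.00):
Base rate for 1406.69.98 is 4% + £1.31/unit.
Origin Tyrland qualifies under the Galia–Tyrland agreement and 1406.69.98 is covered: preferential rate Free applies instead.
The additional-duty order on 1406.69.98 targets Orune, not Tyrland; it does not apply.
Duty = £457,126.00 × 0% = £0.00.
Line 2 (0527.23.92, Orune, 1,317 units, £169,208.16):
Base rate for 0527.23.92 is 9%.
Duty = £169,208.16 × 9% = £15,228.73.
Line 3 (0504.17.68, Orune, 1,236 units, £16,290.48):
Base rate for 0504.17.68 is 15.5%.
Additional duty on 0504.17.68 from Orune: +60.2%. Applied ad valorem rate: 15.5% + 60.2% = 75.7%.
Duty = £16,290.48 × 75.7% = £12,331.89.
Line 4 (6326.13.67, Orune, 2,378 units, £147,792.70):
Code 6326.13.67 is under a tariff-rate quota (threshold 3,284 units). Quantity 2,378 units is within the quota, so the in-quota rate 6% applies to the full value.
Duty = £147,792.70 × 6% = £8,867.56.
Total = £0.00 + £15,228.73 + £12,331.89 + £8,867.56 = £36,428.18.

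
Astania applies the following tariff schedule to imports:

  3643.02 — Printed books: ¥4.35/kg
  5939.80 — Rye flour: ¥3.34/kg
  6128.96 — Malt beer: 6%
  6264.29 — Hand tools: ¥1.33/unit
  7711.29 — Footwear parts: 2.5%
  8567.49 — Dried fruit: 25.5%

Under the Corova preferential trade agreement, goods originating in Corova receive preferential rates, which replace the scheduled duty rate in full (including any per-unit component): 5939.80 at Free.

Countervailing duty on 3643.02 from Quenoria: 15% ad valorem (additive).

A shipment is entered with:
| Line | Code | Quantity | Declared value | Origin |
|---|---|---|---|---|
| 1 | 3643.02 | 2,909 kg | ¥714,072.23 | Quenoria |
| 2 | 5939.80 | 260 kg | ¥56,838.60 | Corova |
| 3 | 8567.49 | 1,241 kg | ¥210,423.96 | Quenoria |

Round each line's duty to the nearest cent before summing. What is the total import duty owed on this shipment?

¥173,423.09

Line 1 (3643.02, Quenoria, 2,909 kg, ¥714,072.23):
Base rate for 3643.02 is ¥4.35/kg.
Additional duty on 3643.02 from Quenoria: +15% ad valorem. Applied ad valorem rate = 15%.
Duty = ¥714,072.23 × 15% + 2,909 × ¥4.35 = ¥119,764.98.
Line 2 (5939.80, Corova, 260 kg, ¥56,838.60):
Base rate for 5939.80 is ¥3.34/kg.
Origin Corova qualifies under the Astania–Corova agreement and 5939.80 is covered: preferential rate Free applies instead.
Duty = ¥56,838.60 × 0% = ¥0.00.
Line 3 (8567.49, Quenoria, 1,241 kg, ¥210,423.96):
Base rate for 8567.49 is 25.5%.
Duty = ¥210,423.96 × 25.5% = ¥53,658.11.
Total = ¥119,764.98 + ¥0.00 + ¥53,658.11 = ¥173,423.09.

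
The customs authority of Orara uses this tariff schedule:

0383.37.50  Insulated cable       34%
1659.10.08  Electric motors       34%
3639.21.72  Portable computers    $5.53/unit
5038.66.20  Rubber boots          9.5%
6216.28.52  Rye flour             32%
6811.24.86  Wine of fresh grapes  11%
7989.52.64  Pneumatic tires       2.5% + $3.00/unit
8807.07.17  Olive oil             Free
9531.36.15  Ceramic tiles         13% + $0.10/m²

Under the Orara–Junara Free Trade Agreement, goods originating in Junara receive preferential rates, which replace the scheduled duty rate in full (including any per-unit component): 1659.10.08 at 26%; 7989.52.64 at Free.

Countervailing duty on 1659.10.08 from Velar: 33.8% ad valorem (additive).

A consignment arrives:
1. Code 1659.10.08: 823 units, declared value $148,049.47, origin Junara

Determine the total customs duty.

$38,492.86

Line 1 (1659.10.08, Junara, 823 units, $148,049.47):
Base rate for 1659.10.08 is 34%.
Origin Junara qualifies under the Orara–Junara agreement and 1659.10.08 is covered: preferential rate 26% applies instead.
The additional-duty order on 1659.10.08 targets Velar, not Junara; it does not apply.
Duty = $148,049.47 × 26% = $38,492.86.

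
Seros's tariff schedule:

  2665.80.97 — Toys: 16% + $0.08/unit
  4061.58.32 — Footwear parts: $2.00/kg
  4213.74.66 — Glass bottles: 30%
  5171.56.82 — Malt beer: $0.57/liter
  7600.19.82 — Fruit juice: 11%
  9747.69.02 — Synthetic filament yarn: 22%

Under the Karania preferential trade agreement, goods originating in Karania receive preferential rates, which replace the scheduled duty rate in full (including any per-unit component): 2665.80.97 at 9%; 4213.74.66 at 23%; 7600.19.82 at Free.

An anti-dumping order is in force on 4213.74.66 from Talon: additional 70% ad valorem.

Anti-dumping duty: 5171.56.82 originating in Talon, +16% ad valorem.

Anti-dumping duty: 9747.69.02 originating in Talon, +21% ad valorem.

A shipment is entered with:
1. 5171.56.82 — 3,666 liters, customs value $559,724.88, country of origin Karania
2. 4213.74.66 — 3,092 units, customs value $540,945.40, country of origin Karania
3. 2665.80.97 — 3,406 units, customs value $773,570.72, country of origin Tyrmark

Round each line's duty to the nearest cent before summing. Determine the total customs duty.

$250,550.86

Line 1 (5171.56.82, Karania, 3,666 liters, $559,724.88):
Base rate for 5171.56.82 is $0.57/liter.
Origin Karania is the FTA partner but 5171.56.82 is not on the preference list; base rate stands.
The additional-duty order on 5171.56.82 targets Talon, not Karania; it does not apply.
Duty = 3,666 × $0.57 = $2,089.62.
Line 2 (4213.74.66, Karania, 3,092 units, $540,945.40):
Base rate for 4213.74.66 is 30%.
Origin Karania qualifies under the Seros–Karania agreement and 4213.74.66 is covered: preferential rate 23% applies instead.
The additional-duty order on 4213.74.66 targets Talon, not Karania; it does not apply.
Duty = $540,945.40 × 23% = $124,417.44.
Line 3 (2665.80.97, Tyrmark, 3,406 units, $773,570.72):
Base rate for 2665.80.97 is 16% + $0.08/unit.
2665.80.97 has an FTA preferential rate, but origin Tyrmark is not Karania; base rate stands.
Duty = $773,570.72 × 16% + 3,406 × $0.08 = $124,043.80.
Total = $2,089.62 + $124,417.44 + $124,043.80 = $250,550.86.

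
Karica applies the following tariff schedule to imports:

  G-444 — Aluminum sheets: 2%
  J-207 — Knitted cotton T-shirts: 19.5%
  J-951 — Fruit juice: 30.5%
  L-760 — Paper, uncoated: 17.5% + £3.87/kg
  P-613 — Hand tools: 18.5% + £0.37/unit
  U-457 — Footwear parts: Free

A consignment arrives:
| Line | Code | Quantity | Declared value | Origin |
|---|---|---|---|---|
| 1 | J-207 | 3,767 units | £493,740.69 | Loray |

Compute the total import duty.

£96,279.43

Line 1 (J-207, Loray, 3,767 units, £493,740.69):
Base rate for J-207 is 19.5%.
Duty = £493,740.69 × 19.5% = £96,279.43.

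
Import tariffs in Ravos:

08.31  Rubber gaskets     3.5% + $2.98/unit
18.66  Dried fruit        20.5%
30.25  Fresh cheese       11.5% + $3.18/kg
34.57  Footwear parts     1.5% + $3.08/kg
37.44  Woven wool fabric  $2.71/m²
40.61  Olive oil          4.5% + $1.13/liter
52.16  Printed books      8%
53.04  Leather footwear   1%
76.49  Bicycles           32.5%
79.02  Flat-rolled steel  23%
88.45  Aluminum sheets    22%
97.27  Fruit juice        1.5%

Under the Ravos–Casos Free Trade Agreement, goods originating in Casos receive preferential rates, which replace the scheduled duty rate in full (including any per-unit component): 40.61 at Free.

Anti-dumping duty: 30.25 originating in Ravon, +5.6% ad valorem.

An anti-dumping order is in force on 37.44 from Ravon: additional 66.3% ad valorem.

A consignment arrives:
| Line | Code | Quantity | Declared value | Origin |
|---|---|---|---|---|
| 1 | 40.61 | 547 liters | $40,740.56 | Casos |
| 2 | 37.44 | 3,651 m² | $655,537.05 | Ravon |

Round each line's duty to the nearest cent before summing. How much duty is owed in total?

$444,515.27

Line 1 (40.61, Casos, 547 liters, $40,740.56):
Base rate for 40.61 is 4.5% + $1.13/liter.
Origin Casos qualifies under the Ravos–Casos agreement and 40.61 is covered: preferential rate Free applies instead.
Duty = $40,740.56 × 0% = $0.00.
Line 2 (37.44, Ravon, 3,651 m², $655,537.05):
Base rate for 37.44 is $2.71/m².
Additional duty on 37.44 from Ravon: +66.3% ad valorem. Applied ad valorem rate = 66.3%.
Duty = $655,537.05 × 66.3% + 3,651 × $2.71 = $444,515.27.
Total = $0.00 + $444,515.27 = $444,515.27.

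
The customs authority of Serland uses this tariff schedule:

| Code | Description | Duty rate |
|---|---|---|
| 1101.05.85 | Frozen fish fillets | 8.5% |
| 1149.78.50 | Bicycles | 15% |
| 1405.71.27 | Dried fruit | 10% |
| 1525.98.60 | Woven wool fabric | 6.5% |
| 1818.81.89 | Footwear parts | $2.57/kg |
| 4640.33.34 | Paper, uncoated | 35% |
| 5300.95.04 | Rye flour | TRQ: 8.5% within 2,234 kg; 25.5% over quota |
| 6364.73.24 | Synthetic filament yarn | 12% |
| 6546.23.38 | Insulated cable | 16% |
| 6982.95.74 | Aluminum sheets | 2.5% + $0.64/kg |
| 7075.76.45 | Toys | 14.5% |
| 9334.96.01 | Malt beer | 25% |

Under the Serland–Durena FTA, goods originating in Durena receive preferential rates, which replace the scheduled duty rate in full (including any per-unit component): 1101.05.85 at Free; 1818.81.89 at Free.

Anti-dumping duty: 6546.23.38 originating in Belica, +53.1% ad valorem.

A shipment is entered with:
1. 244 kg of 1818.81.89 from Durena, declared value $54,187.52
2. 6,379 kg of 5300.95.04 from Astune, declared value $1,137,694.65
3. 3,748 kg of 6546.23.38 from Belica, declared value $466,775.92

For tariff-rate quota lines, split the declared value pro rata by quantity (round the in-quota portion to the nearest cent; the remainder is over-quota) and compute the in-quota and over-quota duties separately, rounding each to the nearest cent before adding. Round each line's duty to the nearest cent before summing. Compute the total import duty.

$544,920.53

Line 1 (1818.81.89, Durena, 244 kg, $54,187.52):
Base rate for 1818.81.89 is $2.57/kg.
Origin Durena qualifies under the Serland–Durena agreement and 1818.81.89 is covered: preferential rate Free applies instead.
Duty = $54,187.52 × 0% = $0.00.
Line 2 (5300.95.04, Astune, 6,379 kg, $1,137,694.65):
Code 5300.95.04 is under a tariff-rate quota (threshold 2,234 kg). In-quota: 2,234 kg at 8.5%; over-quota: 4,145 kg at 25.5%.
Pro-rata value split: in-quota = $1,137,694.65 × 2,234/6,379 = $398,433.90; over-quota = $1,137,694.65 − $398,433.90 = $739,260.75.
In-quota duty = $398,433.90 × 8.5% = $33,866.88. Over-quota duty = $739,260.75 × 25.5% = $188,511.49.
Line duty = $33,866.88 + $188,511.49 = $222,378.37.
Line 3 (6546.23.38, Belica, 3,748 kg, $466,775.92):
Base rate for 6546.23.38 is 16%.
Additional duty on 6546.23.38 from Belica: +53.1%. Applied ad valorem rate: 16% + 53.1% = 69.1%.
Duty = $466,775.92 × 69.1% = $322,542.16.
Total = $0.00 + $222,378.37 + $322,542.16 = $544,920.53.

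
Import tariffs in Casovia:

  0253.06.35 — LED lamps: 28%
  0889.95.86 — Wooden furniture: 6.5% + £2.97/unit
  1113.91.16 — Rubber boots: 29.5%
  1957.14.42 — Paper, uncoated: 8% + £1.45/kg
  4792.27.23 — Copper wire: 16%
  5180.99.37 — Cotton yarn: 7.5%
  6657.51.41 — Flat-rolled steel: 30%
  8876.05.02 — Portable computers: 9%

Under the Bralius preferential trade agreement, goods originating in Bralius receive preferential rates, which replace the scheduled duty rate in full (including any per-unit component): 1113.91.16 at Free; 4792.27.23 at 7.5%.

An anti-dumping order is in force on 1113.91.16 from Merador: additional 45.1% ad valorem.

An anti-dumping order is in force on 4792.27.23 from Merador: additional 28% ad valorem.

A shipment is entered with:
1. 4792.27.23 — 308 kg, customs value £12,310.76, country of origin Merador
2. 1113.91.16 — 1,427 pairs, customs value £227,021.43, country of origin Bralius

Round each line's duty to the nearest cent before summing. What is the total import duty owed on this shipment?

Line 1 (4792.27.23, Merador, 308 kg, £12,310.76):
Base rate for 4792.27.23 is 16%.
4792.27.23 has an FTA preferential rate, but origin Merador is not Bralius; base rate stands.
Additional duty on 4792.27.23 from Merador: +28%. Applied ad valorem rate: 16% + 28% = 44%.
Duty = £12,310.76 × 44% = £5,416.73.
Line 2 (1113.91.16, Bralius, 1,427 pairs, £227,021.43):
Base rate for 1113.91.16 is 29.5%.
Origin Bralius qualifies under the Casovia–Bralius agreement and 1113.91.16 is covered: preferential rate Free applies instead.
The additional-duty order on 1113.91.16 targets Merador, not Bralius; it does not apply.
Duty = £227,021.43 × 0% = £0.00.
Total = £5,416.73 + £0.00 = £5,416.73.

£5,416.73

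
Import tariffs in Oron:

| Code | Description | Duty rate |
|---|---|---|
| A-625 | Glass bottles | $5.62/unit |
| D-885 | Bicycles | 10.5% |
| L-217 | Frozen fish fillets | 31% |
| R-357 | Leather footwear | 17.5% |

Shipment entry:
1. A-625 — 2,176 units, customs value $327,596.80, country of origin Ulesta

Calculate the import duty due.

Line 1 (A-625, Ulesta, 2,176 units, $327,596.80):
Base rate for A-625 is $5.62/unit.
Duty = 2,176 × $5.62 = $12,229.12.

$12,229.12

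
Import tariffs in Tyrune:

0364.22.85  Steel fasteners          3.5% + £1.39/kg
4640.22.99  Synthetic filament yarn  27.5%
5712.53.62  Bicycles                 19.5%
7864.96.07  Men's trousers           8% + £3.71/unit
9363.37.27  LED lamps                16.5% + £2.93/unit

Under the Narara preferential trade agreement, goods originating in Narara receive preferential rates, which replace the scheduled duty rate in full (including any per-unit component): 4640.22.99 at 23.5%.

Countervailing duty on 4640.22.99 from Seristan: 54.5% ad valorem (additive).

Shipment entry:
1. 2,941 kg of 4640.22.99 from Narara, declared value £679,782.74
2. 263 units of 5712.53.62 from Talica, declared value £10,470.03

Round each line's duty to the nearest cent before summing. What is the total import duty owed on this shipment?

Line 1 (4640.22.99, Narara, 2,941 kg, £679,782.74):
Base rate for 4640.22.99 is 27.5%.
Origin Narara qualifies under the Tyrune–Narara agreement and 4640.22.99 is covered: preferential rate 23.5% applies instead.
The additional-duty order on 4640.22.99 targets Seristan, not Narara; it does not apply.
Duty = £679,782.74 × 23.5% = £159,748.94.
Line 2 (5712.53.62, Talica, 263 units, £10,470.03):
Base rate for 5712.53.62 is 19.5%.
Duty = £10,470.03 × 19.5% = £2,041.66.
Total = £159,748.94 + £2,041.66 = £161,790.60.

£161,790.60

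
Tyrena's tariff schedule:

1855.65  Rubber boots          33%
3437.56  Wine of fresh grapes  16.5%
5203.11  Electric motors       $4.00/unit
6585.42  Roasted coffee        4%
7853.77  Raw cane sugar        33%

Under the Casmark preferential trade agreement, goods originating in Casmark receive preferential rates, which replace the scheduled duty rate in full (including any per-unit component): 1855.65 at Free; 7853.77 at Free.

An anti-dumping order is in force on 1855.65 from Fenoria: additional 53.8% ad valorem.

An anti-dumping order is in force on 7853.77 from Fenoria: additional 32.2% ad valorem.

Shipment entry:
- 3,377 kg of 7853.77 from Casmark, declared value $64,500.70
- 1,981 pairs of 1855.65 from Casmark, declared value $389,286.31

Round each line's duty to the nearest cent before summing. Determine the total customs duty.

Line 1 (7853.77, Casmark, 3,377 kg, $64,500.70):
Base rate for 7853.77 is 33%.
Origin Casmark qualifies under the Tyrena–Casmark agreement and 7853.77 is covered: preferential rate Free applies instead.
The additional-duty order on 7853.77 targets Fenoria, not Casmark; it does not apply.
Duty = $64,500.70 × 0% = $0.00.
Line 2 (1855.65, Casmark, 1,981 pairs, $389,286.31):
Base rate for 1855.65 is 33%.
Origin Casmark qualifies under the Tyrena–Casmark agreement and 1855.65 is covered: preferential rate Free applies instead.
The additional-duty order on 1855.65 targets Fenoria, not Casmark; it does not apply.
Duty = $389,286.31 × 0% = $0.00.
Total = $0.00 + $0.00 = $0.00.

$0.00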